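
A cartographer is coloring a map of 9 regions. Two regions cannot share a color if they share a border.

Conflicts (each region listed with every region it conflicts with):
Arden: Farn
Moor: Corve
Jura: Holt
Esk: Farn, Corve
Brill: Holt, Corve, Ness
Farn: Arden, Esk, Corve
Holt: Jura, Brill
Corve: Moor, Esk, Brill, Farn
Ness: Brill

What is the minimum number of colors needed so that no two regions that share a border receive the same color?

3

Esk, Farn, Corve are mutually in conflict, so at least 3 colors are needed.
3 colors suffice: color 1 → {Arden, Holt, Corve, Ness}; color 2 → {Moor, Jura, Brill, Farn}; color 3 → {Esk}. No two conflicting regions share a color.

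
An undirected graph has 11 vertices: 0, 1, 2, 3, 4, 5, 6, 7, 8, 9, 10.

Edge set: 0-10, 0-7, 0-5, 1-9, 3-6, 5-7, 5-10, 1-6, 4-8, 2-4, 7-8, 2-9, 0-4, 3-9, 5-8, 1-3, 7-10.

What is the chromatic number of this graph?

4

0, 5, 7, 10 are pairwise adjacent (a clique of size 4), so at least 4 colors are needed.
4 colors suffice: 0=c, 1=b, 2=b, 3=c, 4=a, 5=a, 6=a, 7=b, 8=c, 9=a, 10=d. Every edge joins two different colors.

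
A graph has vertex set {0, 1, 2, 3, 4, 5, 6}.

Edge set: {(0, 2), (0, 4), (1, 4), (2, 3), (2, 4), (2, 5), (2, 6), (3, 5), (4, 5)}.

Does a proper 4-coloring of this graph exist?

The chromatic number is 3. 2, 3, 5 form a triangle, so at least 3 colors are needed.
3 colors suffice: color a → {1, 2}; color b → {3, 4, 6}; color c → {0, 5}.
Since 4 ≥ 3, a proper 4-coloring certainly exists.

Yes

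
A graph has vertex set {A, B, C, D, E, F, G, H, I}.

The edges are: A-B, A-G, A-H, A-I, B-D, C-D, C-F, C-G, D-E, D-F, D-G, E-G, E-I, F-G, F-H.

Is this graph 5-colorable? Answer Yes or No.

The chromatic number is 4. C, D, F, G are mutually adjacent (a clique of size 4), so at least 4 colors are needed.
4 colors suffice: color 1 → {A, D}; color 2 → {B, G, H, I}; color 3 → {E, F}; color 4 → {C}.
Since 5 ≥ 4, a proper 5-coloring certainly exists.

Yes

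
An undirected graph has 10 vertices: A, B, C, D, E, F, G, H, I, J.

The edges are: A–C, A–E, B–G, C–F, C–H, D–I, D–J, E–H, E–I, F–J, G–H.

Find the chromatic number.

3

The cycle H-E-I-D-J-F-C-H has odd length 7, so it cannot be 2-colored; at least 3 colors are needed.
One proper 3-coloring: A=2, B=2, C=1, D=1, E=1, F=2, G=1, H=2, I=2, J=3. Each edge has distinct colors on its endpoints.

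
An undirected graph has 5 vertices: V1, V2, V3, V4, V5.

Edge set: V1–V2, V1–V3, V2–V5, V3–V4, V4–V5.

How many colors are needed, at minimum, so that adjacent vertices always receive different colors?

The cycle V4-V3-V1-V2-V5-V4 has odd length 5, so it cannot be 2-colored; at least 3 colors are needed.
3 colors suffice: V1=1, V2=2, V3=2, V4=3, V5=1. Every edge joins two different colors.

3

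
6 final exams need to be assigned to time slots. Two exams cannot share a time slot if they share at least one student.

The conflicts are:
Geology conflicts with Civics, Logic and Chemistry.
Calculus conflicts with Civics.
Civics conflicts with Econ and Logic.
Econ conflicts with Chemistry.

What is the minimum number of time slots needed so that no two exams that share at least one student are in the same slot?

Geology, Civics, Logic are mutually in conflict, so at least 3 time slots are needed.
3 time slots suffice: Geology=2, Calculus=2, Civics=1, Econ=2, Logic=3, Chemistry=1. No two conflicting exams share a time slot.

3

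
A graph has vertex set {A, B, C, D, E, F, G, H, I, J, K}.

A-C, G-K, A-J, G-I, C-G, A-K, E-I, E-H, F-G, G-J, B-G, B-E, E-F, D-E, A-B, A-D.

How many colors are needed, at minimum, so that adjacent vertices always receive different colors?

E and F are adjacent, so at least 2 colors are needed.
A valid assignment using 2 colors: A=red, B=blue, C=blue, D=blue, E=red, F=blue, G=red, H=blue, I=blue, J=blue, K=blue. Every edge joins two different colors.

2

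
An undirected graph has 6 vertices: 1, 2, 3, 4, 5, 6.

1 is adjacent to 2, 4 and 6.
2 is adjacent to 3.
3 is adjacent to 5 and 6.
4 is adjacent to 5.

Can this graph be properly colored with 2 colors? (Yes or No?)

The cycle 6-3-5-4-1-6 has odd length 5, so it cannot be 2-colored; at least 3 colors are needed.
So 2 colors are not enough.

No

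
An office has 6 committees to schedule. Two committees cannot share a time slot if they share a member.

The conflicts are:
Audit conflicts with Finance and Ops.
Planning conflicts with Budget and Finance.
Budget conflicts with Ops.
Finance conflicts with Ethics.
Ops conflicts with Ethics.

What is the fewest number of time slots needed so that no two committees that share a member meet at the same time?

3

The cycle Budget-Planning-Finance-Ethics-Ops-Budget has odd length 5, so it cannot be 2-colored; at least 3 time slots are needed.
3 time slots suffice: time slot 1 → {Finance, Ops}; time slot 2 → {Audit, Budget, Ethics}; time slot 3 → {Planning}. Every pair that conflicts lands in different time slots.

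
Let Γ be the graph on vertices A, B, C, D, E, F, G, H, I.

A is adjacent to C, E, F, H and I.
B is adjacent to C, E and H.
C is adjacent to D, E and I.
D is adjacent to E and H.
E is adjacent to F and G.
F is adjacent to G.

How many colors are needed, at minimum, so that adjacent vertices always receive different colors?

E, F, G are pairwise adjacent, so at least 3 colors are needed.
3 colors suffice: color red → {E, H, I}; color blue → {C, F}; color green → {A, B, D, G}. Every edge joins two different colors.

3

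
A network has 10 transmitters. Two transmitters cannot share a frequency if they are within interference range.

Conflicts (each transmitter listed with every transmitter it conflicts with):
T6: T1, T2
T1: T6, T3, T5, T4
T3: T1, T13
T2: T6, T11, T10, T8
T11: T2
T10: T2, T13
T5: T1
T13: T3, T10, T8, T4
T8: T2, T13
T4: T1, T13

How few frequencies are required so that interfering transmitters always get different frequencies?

2

T1 and T5 conflict, so at least 2 frequencies are needed.
A valid assignment using 2 frequencies: T6=2, T1=1, T3=2, T2=1, T11=2, T10=2, T5=2, T13=1, T8=2, T4=2. Each listed conflict is separated.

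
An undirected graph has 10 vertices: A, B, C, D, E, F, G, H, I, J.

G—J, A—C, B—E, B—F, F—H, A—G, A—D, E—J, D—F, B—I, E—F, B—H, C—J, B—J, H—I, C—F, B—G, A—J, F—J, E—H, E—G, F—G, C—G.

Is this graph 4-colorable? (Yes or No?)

B, E, F, G, J are mutually adjacent (a clique of size 5), so at least 5 colors are needed.
So 4 colors are not enough.

No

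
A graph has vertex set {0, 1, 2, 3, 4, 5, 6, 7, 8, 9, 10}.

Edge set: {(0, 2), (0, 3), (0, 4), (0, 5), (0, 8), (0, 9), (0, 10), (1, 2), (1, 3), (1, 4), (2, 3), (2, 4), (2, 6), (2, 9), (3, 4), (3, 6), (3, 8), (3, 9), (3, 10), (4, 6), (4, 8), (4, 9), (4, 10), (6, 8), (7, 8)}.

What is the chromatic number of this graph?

5

0, 2, 3, 4, 9 are mutually adjacent (a clique of size 5), so at least 5 colors are needed.
A valid assignment using 5 colors: 0=c, 1=c, 2=d, 3=b, 4=a, 5=a, 6=c, 7=a, 8=d, 9=e, 10=d. Each edge has distinct colors on its endpoints.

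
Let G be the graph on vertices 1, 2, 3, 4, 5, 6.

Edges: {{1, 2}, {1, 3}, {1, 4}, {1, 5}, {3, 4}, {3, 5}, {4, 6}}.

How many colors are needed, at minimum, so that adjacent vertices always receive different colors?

1, 3, 5 are mutually adjacent, so at least 3 colors are needed.
One proper 3-coloring: 1=a, 2=b, 3=b, 4=c, 5=c, 6=a. Every edge joins two different colors.

3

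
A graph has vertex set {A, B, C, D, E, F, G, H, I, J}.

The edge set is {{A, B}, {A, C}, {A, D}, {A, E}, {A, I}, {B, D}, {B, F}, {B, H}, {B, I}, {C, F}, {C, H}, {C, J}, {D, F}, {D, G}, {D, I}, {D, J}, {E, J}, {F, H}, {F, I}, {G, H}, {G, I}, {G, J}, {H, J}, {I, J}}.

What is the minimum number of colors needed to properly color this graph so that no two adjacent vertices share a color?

4

B, D, F, I are mutually adjacent (a clique of size 4), so at least 4 colors are needed.
One proper 4-coloring: A=1, B=4, C=3, D=3, E=2, F=1, G=4, H=2, I=2, J=1. Every edge joins two different colors.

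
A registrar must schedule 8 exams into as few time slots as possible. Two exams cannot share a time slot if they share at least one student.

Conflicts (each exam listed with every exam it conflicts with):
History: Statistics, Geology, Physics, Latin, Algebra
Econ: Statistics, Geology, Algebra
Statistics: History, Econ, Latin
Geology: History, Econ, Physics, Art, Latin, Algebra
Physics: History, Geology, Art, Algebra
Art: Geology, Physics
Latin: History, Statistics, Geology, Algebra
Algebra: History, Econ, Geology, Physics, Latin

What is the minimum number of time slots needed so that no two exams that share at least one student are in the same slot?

History, Geology, Latin, Algebra pairwise conflict, so at least 4 time slots are needed.
A valid assignment using 4 time slots: History=3, Econ=3, Statistics=1, Geology=1, Physics=4, Art=2, Latin=4, Algebra=2. Each listed conflict is separated.

4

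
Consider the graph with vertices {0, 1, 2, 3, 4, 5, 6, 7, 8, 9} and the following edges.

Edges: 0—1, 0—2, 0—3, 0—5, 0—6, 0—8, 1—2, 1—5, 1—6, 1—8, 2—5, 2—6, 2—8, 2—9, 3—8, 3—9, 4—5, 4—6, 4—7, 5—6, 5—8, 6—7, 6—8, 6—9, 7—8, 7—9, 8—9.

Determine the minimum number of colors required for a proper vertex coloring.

6

0, 1, 2, 5, 6, 8 form a clique, so at least 6 colors are needed.
6 colors suffice: color a → {4, 8}; color b → {3, 6}; color c → {0, 9}; color d → {5, 7}; color e → {2}; color f → {1}. No two adjacent vertices share a color.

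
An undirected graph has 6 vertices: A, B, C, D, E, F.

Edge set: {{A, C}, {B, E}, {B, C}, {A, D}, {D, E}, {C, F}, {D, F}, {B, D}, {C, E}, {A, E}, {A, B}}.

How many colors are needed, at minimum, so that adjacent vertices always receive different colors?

4

A, B, C, E are pairwise adjacent (a clique of size 4), so at least 4 colors are needed.
4 colors suffice: color 1 → {A, F}; color 2 → {C, D}; color 3 → {E}; color 4 → {B}. Every edge joins two different colors.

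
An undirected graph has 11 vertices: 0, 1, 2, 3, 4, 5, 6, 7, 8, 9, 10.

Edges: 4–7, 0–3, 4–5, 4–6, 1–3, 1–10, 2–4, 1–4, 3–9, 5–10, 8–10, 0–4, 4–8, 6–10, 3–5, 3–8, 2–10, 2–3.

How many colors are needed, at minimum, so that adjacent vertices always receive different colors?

0 and 3 are adjacent, so at least 2 colors are needed.
2 colors suffice: color a → {3, 4, 10}; color b → {0, 1, 2, 5, 6, 7, 8, 9}. Each edge has distinct colors on its endpoints.

2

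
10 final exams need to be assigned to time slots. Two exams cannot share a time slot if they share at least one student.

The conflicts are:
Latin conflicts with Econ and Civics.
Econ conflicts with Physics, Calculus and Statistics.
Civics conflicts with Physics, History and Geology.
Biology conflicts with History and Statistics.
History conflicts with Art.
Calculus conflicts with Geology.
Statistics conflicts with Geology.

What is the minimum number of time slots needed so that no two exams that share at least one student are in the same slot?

3

The cycle Physics-Econ-Statistics-Geology-Civics-Physics has odd length 5, so it cannot be 2-colored; at least 3 time slots are needed.
3 time slots suffice: time slot 1 → {Econ, Civics, Biology, Art}; time slot 2 → {Latin, Physics, History, Calculus, Statistics}; time slot 3 → {Geology}. No two conflicting exams share a time slot.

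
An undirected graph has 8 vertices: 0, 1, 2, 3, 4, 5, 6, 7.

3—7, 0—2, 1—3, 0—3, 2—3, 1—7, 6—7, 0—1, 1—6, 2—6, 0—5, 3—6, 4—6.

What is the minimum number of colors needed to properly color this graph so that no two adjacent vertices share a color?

1, 3, 6, 7 form a clique, so at least 4 colors are needed.
4 colors suffice: color red → {0, 6}; color blue → {3, 4, 5}; color green → {1, 2}; color yellow → {7}. No two adjacent vertices share a color.

4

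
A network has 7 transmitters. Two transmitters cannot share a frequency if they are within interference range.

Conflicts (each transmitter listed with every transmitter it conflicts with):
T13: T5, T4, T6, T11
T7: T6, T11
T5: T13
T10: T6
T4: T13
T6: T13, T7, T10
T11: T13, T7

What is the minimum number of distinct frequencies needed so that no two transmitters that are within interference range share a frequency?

T7 and T11 conflict, so at least 2 frequencies are needed.
A valid assignment using 2 frequencies: T13=1, T7=1, T5=2, T10=1, T4=2, T6=2, T11=2. Every pair that conflicts lands in different frequencies.

2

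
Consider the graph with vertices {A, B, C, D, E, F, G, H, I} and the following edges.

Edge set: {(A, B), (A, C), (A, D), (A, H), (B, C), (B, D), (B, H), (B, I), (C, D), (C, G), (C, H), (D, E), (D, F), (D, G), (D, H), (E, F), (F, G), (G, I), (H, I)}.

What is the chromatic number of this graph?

A, B, C, D, H are pairwise adjacent (a clique of size 5), so at least 5 colors are needed.
5 colors suffice: color 1 → {D, I}; color 2 → {B, E, G}; color 3 → {F, H}; color 4 → {C}; color 5 → {A}. Every edge joins two different colors.

5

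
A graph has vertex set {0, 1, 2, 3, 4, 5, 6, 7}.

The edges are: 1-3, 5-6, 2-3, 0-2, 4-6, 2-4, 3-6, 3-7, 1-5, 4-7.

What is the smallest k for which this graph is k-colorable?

2 and 3 are adjacent, so at least 2 colors are needed.
2 colors suffice: 0=a, 1=b, 2=b, 3=a, 4=a, 5=a, 6=b, 7=b. Every edge joins two different colors.

2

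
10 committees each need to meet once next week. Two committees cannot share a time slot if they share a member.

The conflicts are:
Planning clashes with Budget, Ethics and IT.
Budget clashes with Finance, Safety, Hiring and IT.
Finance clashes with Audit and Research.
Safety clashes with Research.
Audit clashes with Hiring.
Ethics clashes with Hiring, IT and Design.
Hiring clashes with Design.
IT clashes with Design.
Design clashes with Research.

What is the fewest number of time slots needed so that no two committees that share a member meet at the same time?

3

Ethics, Hiring, Design are mutually in conflict, so at least 3 time slots are needed.
A valid assignment using 3 time slots: Planning=3, Budget=1, Finance=2, Safety=2, Audit=1, Ethics=1, Hiring=2, IT=2, Design=3, Research=1. No two conflicting committees share a time slot.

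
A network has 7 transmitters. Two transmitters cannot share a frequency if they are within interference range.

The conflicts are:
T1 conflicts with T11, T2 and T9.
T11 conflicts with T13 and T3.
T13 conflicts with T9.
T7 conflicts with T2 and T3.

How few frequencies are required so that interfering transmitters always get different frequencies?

3

The cycle T11-T1-T2-T7-T3-T11 has odd length 5, so it cannot be 2-colored; at least 3 frequencies are needed.
A valid assignment using 3 frequencies: T1=1, T11=2, T13=1, T7=1, T2=2, T9=2, T3=3. No two conflicting transmitters share a frequency.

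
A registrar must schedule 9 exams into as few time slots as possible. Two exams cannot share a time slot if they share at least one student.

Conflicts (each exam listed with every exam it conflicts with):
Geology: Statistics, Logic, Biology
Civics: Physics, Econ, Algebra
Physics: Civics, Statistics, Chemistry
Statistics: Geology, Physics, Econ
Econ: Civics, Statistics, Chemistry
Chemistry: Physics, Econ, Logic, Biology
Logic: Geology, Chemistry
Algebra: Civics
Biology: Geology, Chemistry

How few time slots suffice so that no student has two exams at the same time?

The cycle Geology-Statistics-Physics-Chemistry-Biology-Geology has odd length 5, so it cannot be 2-colored; at least 3 time slots are needed.
3 time slots suffice: time slot 1 → {Civics, Statistics, Chemistry}; time slot 2 → {Geology, Physics, Econ, Algebra}; time slot 3 → {Logic, Biology}. No two conflicting exams share a time slot.

3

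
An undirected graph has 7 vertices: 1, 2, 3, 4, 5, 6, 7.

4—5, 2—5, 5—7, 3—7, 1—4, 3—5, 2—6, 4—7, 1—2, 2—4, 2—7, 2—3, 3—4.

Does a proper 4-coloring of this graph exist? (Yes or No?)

No

2, 3, 4, 5, 7 are mutually adjacent (a clique of size 5), so at least 5 colors are needed.
So 4 colors are not enough.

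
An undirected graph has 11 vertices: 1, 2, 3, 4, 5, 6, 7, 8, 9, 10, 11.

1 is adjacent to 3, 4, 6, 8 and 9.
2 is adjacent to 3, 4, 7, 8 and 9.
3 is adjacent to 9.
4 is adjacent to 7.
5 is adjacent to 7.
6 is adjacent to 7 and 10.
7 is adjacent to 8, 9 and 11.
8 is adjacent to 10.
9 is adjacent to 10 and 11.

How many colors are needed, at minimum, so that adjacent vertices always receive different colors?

7, 9, 11 are pairwise adjacent, so at least 3 colors are needed.
One proper 3-coloring: 1=c, 2=c, 3=a, 4=b, 5=b, 6=b, 7=a, 8=b, 9=b, 10=a, 11=c. Every edge joins two different colors.

3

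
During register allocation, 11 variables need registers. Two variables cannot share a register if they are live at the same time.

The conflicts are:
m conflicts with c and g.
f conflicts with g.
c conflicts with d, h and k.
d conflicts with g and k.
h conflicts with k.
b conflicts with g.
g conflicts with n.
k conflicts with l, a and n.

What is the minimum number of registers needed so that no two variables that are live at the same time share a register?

3

c, h, k pairwise conflict, so at least 3 registers are needed.
3 registers suffice: register 1 → {g, k}; register 2 → {f, c, b, l, a, n}; register 3 → {m, d, h}. Each listed conflict is separated.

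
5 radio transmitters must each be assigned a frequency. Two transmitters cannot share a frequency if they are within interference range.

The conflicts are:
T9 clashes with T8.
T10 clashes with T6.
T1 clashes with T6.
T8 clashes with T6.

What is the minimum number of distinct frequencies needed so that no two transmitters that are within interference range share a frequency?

2

T9 and T8 conflict, so at least 2 frequencies are needed.
2 frequencies suffice: frequency 1 → {T9, T6}; frequency 2 → {T10, T1, T8}. No two conflicting transmitters share a frequency.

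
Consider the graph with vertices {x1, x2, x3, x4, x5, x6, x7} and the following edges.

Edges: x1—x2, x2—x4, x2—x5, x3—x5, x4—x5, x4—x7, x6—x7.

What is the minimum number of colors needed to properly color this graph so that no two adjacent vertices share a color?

x2, x4, x5 are pairwise adjacent, so at least 3 colors are needed.
3 colors suffice: color 1 → {x1, x5, x7}; color 2 → {x3, x4, x6}; color 3 → {x2}. Each edge has distinct colors on its endpoints.

3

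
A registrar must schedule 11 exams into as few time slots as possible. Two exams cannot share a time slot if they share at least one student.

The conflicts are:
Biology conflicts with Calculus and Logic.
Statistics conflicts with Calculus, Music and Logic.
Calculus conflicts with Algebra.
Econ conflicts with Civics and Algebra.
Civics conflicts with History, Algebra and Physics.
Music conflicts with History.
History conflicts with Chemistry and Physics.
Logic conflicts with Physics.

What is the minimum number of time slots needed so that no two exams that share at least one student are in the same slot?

Econ, Civics, Algebra all conflict with each other, so at least 3 time slots are needed.
3 time slots suffice: time slot 1 → {Calculus, Civics, Music, Logic, Chemistry}; time slot 2 → {Biology, Statistics, History, Algebra}; time slot 3 → {Econ, Physics}. Every pair that conflicts lands in different time slots.

3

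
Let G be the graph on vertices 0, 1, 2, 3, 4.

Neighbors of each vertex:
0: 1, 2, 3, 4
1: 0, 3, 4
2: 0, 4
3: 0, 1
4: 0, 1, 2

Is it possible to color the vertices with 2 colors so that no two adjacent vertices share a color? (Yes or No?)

0, 1, 3 form a triangle, so at least 3 colors are needed.
So 2 colors are not enough.

No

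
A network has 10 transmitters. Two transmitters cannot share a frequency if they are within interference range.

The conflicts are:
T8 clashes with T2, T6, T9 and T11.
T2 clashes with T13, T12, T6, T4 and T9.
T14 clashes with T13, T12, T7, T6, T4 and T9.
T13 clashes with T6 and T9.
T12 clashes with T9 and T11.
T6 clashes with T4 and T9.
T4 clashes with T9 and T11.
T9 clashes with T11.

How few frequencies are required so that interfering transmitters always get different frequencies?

T2, T13, T6, T9 all conflict with each other, so at least 4 frequencies are needed.
4 frequencies suffice: frequency 1 → {T7, T9}; frequency 2 → {T2, T14, T11}; frequency 3 → {T12, T6}; frequency 4 → {T8, T13, T4}. No two conflicting transmitters share a frequency.

4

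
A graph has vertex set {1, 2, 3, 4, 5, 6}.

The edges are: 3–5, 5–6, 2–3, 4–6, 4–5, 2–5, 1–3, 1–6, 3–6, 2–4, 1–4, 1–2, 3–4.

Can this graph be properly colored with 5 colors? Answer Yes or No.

The chromatic number is 4. 3, 4, 5, 6 form a clique, so at least 4 colors are needed.
One proper 4-coloring: 1=yellow, 2=green, 3=red, 4=blue, 5=yellow, 6=green.
Since 5 ≥ 4, a proper 5-coloring certainly exists.

Yes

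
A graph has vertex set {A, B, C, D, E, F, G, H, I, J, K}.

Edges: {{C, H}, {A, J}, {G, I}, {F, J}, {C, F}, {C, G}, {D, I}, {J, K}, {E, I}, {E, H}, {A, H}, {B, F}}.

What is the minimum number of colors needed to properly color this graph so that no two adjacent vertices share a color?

The cycle A-J-F-C-H-A has odd length 5, so it cannot be 2-colored; at least 3 colors are needed.
3 colors suffice: color red → {F, H, I, K}; color blue → {B, C, D, E, J}; color green → {A, G}. Every edge joins two different colors.

3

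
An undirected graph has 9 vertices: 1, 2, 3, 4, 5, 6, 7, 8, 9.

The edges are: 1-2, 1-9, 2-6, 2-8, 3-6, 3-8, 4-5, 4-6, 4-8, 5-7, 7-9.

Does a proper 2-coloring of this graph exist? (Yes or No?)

The cycle 5-4-8-2-1-9-7-5 has odd length 7, so it cannot be 2-colored; at least 3 colors are needed.
So 2 colors are not enough.

No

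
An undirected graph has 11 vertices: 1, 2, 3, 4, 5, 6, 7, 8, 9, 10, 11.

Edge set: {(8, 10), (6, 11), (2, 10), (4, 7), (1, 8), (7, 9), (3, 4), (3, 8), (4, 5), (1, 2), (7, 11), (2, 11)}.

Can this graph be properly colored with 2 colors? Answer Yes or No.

No

The cycle 11-7-4-3-8-10-2-11 has odd length 7, so it cannot be 2-colored; at least 3 colors are needed.
So 2 colors are not enough.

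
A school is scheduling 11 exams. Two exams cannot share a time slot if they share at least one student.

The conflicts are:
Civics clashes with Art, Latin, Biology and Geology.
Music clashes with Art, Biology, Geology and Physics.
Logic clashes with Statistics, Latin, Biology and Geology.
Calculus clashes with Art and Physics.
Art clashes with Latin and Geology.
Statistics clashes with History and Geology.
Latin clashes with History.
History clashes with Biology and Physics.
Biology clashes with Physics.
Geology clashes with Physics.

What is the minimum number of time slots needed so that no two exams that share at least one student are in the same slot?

Civics, Art, Geology are mutually in conflict, so at least 3 time slots are needed.
3 time slots suffice: Civics=3, Music=3, Logic=3, Calculus=1, Art=2, Statistics=2, Latin=1, History=3, Biology=1, Geology=1, Physics=2. No two conflicting exams share a time slot.

3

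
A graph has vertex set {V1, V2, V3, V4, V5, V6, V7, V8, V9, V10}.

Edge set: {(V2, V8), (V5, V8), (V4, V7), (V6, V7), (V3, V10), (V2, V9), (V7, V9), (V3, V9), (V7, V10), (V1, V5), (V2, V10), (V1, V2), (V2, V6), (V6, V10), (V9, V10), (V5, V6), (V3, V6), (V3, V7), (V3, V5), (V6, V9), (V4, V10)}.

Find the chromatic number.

5

V3, V6, V7, V9, V10 are pairwise adjacent (a clique of size 5), so at least 5 colors are needed.
A valid assignment using 5 colors: V1=1, V2=3, V3=3, V4=1, V5=2, V6=1, V7=5, V8=1, V9=4, V10=2. No two adjacent vertices share a color.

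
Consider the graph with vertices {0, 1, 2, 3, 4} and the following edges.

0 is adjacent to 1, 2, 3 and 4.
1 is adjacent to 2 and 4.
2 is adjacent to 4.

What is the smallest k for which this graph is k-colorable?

0, 1, 2, 4 are mutually adjacent (a clique of size 4), so at least 4 colors are needed.
A valid assignment using 4 colors: 0=red, 1=yellow, 2=blue, 3=blue, 4=green. Every edge joins two different colors.

4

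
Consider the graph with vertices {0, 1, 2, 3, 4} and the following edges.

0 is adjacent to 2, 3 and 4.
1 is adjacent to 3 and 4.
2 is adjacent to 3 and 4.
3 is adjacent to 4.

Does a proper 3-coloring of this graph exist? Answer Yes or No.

No

0, 2, 3, 4 are pairwise adjacent (a clique of size 4), so at least 4 colors are needed.
So 3 colors are not enough.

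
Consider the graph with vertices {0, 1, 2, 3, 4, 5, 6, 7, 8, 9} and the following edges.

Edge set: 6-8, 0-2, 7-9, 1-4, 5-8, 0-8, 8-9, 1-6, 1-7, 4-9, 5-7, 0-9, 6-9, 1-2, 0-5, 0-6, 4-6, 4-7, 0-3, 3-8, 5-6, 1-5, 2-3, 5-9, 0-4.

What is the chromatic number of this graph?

0, 5, 6, 8, 9 are pairwise adjacent (a clique of size 5), so at least 5 colors are needed.
5 colors suffice: color a → {0, 1}; color b → {2, 9}; color c → {3, 6, 7}; color d → {4, 5}; color e → {8}. No two adjacent vertices share a color.

5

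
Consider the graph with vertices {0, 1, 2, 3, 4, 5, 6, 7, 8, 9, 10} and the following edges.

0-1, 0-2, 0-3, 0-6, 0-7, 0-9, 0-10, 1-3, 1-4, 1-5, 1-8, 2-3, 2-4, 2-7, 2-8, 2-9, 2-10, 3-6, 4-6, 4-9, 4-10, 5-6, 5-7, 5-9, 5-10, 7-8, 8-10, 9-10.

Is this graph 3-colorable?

2, 4, 9, 10 are pairwise adjacent (a clique of size 4), so at least 4 colors are needed.
So 3 colors are not enough.

No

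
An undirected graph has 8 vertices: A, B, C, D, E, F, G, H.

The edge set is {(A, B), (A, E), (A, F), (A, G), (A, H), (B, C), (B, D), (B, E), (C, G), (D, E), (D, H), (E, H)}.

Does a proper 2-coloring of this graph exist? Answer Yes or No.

No

B, D, E form a triangle, so at least 3 colors are needed.
So 2 colors are not enough.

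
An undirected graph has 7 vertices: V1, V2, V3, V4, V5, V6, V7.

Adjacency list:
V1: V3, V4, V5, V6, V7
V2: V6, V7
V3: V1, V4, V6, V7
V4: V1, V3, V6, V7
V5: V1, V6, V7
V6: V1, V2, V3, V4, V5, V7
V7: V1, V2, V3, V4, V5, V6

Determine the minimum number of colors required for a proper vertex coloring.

5

V1, V3, V4, V6, V7 form a clique, so at least 5 colors are needed.
One proper 5-coloring: V1=3, V2=3, V3=4, V4=5, V5=4, V6=2, V7=1. Every edge joins two different colors.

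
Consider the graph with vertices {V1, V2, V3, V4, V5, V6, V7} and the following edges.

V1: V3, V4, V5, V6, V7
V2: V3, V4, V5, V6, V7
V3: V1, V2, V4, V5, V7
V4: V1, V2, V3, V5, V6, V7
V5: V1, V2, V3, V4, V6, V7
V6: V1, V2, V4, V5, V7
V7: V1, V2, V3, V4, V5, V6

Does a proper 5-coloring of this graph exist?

The chromatic number is 5. V2, V4, V5, V6, V7 are mutually adjacent (a clique of size 5), so at least 5 colors are needed.
One proper 5-coloring: V1=5, V2=5, V3=4, V4=3, V5=2, V6=4, V7=1.
That is already a proper 5-coloring.

Yes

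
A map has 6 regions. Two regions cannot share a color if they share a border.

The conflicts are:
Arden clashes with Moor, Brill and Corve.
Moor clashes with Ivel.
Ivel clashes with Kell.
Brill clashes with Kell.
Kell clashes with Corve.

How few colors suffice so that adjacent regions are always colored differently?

3

The cycle Moor-Arden-Corve-Kell-Ivel-Moor has odd length 5, so it cannot be 2-colored; at least 3 colors are needed.
3 colors suffice: color 1 → {Arden, Kell}; color 2 → {Moor, Brill, Corve}; color 3 → {Ivel}. Each listed conflict is separated.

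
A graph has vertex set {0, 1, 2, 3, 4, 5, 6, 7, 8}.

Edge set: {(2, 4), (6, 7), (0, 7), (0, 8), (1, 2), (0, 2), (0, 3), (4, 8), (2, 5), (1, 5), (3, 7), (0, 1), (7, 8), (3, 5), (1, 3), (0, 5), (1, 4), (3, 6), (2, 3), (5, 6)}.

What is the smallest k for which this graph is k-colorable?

5

0, 1, 2, 3, 5 are mutually adjacent (a clique of size 5), so at least 5 colors are needed.
5 colors suffice: color red → {3, 8}; color blue → {0, 4, 6}; color green → {1, 7}; color yellow → {2}; color purple → {5}. No two adjacent vertices share a color.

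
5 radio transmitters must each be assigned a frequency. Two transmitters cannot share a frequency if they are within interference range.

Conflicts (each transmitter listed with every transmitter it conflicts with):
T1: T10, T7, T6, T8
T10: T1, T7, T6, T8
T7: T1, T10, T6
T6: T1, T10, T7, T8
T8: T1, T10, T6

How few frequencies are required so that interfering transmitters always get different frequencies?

T1, T10, T7, T6 pairwise conflict, so at least 4 frequencies are needed.
Using 4 frequencies: T1=2, T10=1, T7=4, T6=3, T8=4. Each listed conflict is separated.

4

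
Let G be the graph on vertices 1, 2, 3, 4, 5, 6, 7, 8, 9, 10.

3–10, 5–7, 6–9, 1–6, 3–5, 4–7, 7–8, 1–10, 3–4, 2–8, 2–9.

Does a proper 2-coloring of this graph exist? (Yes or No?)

The cycle 4-7-8-2-9-6-1-10-3-4 has odd length 9, so it cannot be 2-colored; at least 3 colors are needed.
So 2 colors are not enough.

No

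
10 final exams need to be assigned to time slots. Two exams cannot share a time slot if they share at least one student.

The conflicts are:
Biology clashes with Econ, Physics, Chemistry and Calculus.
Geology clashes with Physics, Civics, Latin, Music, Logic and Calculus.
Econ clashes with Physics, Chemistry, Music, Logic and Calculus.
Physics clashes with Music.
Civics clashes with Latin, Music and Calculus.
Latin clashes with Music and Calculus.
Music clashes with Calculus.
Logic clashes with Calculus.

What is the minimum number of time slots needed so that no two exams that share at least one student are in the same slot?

Geology, Civics, Latin, Music, Calculus are mutually in conflict, so at least 5 time slots are needed.
5 time slots suffice: time slot 1 → {Physics, Chemistry, Calculus}; time slot 2 → {Geology, Econ}; time slot 3 → {Biology, Music, Logic}; time slot 4 → {Civics}; time slot 5 → {Latin}. Each listed conflict is separated.

5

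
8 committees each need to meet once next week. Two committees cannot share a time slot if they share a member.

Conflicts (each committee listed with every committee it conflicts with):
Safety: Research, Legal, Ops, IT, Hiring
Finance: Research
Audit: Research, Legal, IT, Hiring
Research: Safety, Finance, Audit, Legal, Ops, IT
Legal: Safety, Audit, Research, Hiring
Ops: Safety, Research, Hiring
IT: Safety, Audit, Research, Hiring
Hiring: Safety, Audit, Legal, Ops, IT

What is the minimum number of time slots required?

Safety, Ops, Hiring pairwise conflict, so at least 3 time slots are needed.
Using 3 time slots: Safety=2, Finance=2, Audit=2, Research=1, Legal=3, Ops=3, IT=3, Hiring=1. No two conflicting committees share a time slot.

3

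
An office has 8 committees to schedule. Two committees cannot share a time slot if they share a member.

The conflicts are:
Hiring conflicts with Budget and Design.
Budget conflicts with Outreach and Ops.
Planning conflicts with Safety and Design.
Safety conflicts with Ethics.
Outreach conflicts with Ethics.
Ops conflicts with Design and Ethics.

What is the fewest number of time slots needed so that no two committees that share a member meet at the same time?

The cycle Safety-Planning-Design-Ops-Ethics-Safety has odd length 5, so it cannot be 2-colored; at least 3 time slots are needed.
3 time slots suffice: time slot 1 → {Budget, Design, Ethics}; time slot 2 → {Hiring, Planning, Outreach, Ops}; time slot 3 → {Safety}. Every pair that conflicts lands in different time slots.

3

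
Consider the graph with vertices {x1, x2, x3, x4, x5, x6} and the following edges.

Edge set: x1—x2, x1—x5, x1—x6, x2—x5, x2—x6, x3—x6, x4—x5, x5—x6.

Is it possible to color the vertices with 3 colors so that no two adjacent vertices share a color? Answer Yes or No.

No

x1, x2, x5, x6 are mutually adjacent (a clique of size 4), so at least 4 colors are needed.
So 3 colors are not enough.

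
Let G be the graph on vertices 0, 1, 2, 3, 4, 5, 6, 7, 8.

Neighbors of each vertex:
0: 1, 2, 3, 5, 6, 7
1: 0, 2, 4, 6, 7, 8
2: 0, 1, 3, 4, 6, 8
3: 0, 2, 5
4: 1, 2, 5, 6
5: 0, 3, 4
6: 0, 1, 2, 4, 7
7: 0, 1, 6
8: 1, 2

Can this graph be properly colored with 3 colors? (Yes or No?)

No

0, 1, 6, 7 form a clique, so at least 4 colors are needed.
So 3 colors are not enough.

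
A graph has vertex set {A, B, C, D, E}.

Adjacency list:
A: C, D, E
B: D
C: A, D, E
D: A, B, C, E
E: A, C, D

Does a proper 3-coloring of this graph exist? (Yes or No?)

A, C, D, E are pairwise adjacent (a clique of size 4), so at least 4 colors are needed.
So 3 colors are not enough.

No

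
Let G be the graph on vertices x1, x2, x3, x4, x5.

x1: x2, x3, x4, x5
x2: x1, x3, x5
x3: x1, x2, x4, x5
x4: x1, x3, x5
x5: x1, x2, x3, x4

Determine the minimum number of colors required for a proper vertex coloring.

x1, x3, x4, x5 are mutually adjacent (a clique of size 4), so at least 4 colors are needed.
4 colors suffice: color red → {x3}; color blue → {x5}; color green → {x1}; color yellow → {x2, x4}. No two adjacent vertices share a color.

4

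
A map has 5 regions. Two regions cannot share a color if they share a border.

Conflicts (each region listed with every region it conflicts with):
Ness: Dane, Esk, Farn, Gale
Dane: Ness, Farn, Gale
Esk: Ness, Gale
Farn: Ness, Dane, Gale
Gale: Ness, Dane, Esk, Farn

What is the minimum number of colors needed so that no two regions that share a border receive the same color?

4

Ness, Dane, Farn, Gale all conflict with each other, so at least 4 colors are needed.
4 colors suffice: Ness=1, Dane=3, Esk=3, Farn=4, Gale=2. Every pair that conflicts lands in different colors.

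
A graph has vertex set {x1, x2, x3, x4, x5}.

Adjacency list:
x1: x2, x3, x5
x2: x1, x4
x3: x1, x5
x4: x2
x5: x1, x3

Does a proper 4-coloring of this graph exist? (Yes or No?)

Yes

The chromatic number is 3. x1, x3, x5 are mutually adjacent, so at least 3 colors are needed.
3 colors suffice: x1=R, x2=B, x3=G, x4=R, x5=B.
Since 4 ≥ 3, a proper 4-coloring certainly exists.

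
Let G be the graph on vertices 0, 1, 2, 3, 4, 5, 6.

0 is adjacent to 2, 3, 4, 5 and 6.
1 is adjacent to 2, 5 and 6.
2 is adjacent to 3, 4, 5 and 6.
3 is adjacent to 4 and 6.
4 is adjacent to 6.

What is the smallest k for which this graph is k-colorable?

5

0, 2, 3, 4, 6 form a clique, so at least 5 colors are needed.
One proper 5-coloring: 0=green, 1=green, 2=red, 3=purple, 4=yellow, 5=blue, 6=blue. No two adjacent vertices share a color.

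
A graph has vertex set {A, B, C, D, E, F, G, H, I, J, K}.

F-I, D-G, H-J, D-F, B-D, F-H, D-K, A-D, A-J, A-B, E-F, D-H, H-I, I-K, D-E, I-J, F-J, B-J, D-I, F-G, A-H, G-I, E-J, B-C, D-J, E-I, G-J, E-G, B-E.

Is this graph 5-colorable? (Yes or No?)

D, E, F, G, I, J are mutually adjacent (a clique of size 6), so at least 6 colors are needed.
So 5 colors are not enough.

No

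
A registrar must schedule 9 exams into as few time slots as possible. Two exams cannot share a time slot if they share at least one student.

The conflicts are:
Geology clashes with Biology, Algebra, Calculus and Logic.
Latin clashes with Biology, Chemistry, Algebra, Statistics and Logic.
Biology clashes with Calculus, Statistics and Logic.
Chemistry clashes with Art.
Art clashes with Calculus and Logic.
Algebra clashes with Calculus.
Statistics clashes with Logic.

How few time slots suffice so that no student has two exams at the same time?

4

Latin, Biology, Statistics, Logic all conflict with each other, so at least 4 time slots are needed.
4 time slots suffice: time slot 1 → {Latin, Calculus}; time slot 2 → {Biology, Art, Algebra}; time slot 3 → {Chemistry, Logic}; time slot 4 → {Geology, Statistics}. Each listed conflict is separated.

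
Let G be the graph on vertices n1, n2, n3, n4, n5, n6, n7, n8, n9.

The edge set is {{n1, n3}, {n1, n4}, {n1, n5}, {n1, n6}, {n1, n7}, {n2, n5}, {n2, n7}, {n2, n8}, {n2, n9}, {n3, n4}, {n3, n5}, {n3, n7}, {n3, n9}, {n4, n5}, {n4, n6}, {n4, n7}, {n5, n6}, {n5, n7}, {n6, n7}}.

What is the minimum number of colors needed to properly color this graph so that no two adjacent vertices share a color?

n1, n3, n4, n5, n7 are mutually adjacent (a clique of size 5), so at least 5 colors are needed.
5 colors suffice: n1=4, n2=3, n3=3, n4=5, n5=2, n6=3, n7=1, n8=1, n9=1. Every edge joins two different colors.

5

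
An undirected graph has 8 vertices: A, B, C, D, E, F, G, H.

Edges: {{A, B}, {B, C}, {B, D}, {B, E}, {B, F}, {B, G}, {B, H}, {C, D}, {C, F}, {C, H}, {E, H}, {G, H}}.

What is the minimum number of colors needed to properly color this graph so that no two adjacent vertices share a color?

B, G, H are mutually adjacent, so at least 3 colors are needed.
3 colors suffice: color 1 → {B}; color 2 → {A, D, F, H}; color 3 → {C, E, G}. Each edge has distinct colors on its endpoints.

3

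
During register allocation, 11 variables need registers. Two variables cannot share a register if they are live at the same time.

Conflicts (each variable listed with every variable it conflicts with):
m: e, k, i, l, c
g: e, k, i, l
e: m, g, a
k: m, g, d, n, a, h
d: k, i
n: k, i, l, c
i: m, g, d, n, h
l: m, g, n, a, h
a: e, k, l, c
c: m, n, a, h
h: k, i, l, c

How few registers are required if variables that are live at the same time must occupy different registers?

2

k and n conflict, so at least 2 registers are needed.
2 registers suffice: m=2, g=2, e=1, k=1, d=2, n=2, i=1, l=1, a=2, c=1, h=2. Each listed conflict is separated.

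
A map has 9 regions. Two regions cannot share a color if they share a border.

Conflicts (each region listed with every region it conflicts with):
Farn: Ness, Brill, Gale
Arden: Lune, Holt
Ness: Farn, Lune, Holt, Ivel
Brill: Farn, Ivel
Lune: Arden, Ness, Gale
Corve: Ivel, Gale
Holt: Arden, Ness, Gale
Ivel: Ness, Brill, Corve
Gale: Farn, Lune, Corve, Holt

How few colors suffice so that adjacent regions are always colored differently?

3

The cycle Brill-Ivel-Corve-Gale-Farn-Brill has odd length 5, so it cannot be 2-colored; at least 3 colors are needed.
One proper 3-coloring: Farn=2, Arden=1, Ness=1, Brill=1, Lune=2, Corve=3, Holt=2, Ivel=2, Gale=1. No two conflicting regions share a color.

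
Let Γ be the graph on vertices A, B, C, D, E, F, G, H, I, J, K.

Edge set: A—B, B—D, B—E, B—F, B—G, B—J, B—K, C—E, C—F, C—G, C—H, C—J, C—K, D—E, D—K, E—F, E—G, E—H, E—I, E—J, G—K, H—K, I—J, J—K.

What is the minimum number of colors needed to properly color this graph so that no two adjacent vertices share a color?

3

E, I, J form a triangle, so at least 3 colors are needed.
One proper 3-coloring: A=1, B=2, C=2, D=3, E=1, F=3, G=3, H=3, I=2, J=3, K=1. Each edge has distinct colors on its endpoints.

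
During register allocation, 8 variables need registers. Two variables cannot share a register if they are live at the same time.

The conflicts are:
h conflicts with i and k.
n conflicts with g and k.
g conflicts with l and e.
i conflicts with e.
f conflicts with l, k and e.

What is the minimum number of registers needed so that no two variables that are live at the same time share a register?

3

The cycle k-h-i-e-f-k has odd length 5, so it cannot be 2-colored; at least 3 registers are needed.
A valid assignment using 3 registers: h=2, n=2, g=1, i=1, f=2, l=3, k=1, e=3. Every pair that conflicts lands in different registers.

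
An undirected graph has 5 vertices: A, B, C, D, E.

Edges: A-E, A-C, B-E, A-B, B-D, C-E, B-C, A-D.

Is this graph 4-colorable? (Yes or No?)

The chromatic number is 4. A, B, C, E are pairwise adjacent (a clique of size 4), so at least 4 colors are needed.
4 colors suffice: A=1, B=2, C=4, D=3, E=3.
That is already a proper 4-coloring.

Yes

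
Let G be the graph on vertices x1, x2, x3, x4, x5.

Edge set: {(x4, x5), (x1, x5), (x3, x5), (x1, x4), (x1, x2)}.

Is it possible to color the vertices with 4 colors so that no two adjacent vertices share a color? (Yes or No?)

The chromatic number is 3. x1, x4, x5 form a triangle, so at least 3 colors are needed.
3 colors suffice: color red → {x2, x5}; color blue → {x1, x3}; color green → {x4}.
Since 4 ≥ 3, a proper 4-coloring certainly exists.

Yes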